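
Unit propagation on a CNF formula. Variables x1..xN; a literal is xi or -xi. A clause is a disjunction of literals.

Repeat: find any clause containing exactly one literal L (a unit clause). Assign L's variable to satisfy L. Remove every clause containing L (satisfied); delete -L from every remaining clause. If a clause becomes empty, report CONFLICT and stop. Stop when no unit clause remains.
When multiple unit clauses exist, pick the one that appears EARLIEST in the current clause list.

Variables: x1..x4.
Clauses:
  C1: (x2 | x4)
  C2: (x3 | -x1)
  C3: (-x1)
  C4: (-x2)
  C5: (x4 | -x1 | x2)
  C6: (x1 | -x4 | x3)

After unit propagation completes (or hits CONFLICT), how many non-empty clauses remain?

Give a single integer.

unit clause [-1] forces x1=F; simplify:
  drop 1 from [1, -4, 3] -> [-4, 3]
  satisfied 3 clause(s); 3 remain; assigned so far: [1]
unit clause [-2] forces x2=F; simplify:
  drop 2 from [2, 4] -> [4]
  satisfied 1 clause(s); 2 remain; assigned so far: [1, 2]
unit clause [4] forces x4=T; simplify:
  drop -4 from [-4, 3] -> [3]
  satisfied 1 clause(s); 1 remain; assigned so far: [1, 2, 4]
unit clause [3] forces x3=T; simplify:
  satisfied 1 clause(s); 0 remain; assigned so far: [1, 2, 3, 4]

Answer: 0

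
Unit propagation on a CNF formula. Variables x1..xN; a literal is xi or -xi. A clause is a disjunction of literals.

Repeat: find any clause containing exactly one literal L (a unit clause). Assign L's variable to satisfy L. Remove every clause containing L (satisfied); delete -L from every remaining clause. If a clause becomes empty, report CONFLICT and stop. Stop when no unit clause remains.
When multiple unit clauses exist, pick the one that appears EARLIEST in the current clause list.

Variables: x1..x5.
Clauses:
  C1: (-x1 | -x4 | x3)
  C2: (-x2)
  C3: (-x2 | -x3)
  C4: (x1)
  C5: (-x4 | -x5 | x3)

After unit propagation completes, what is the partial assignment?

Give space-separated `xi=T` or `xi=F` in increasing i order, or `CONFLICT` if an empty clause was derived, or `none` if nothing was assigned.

Answer: x1=T x2=F

Derivation:
unit clause [-2] forces x2=F; simplify:
  satisfied 2 clause(s); 3 remain; assigned so far: [2]
unit clause [1] forces x1=T; simplify:
  drop -1 from [-1, -4, 3] -> [-4, 3]
  satisfied 1 clause(s); 2 remain; assigned so far: [1, 2]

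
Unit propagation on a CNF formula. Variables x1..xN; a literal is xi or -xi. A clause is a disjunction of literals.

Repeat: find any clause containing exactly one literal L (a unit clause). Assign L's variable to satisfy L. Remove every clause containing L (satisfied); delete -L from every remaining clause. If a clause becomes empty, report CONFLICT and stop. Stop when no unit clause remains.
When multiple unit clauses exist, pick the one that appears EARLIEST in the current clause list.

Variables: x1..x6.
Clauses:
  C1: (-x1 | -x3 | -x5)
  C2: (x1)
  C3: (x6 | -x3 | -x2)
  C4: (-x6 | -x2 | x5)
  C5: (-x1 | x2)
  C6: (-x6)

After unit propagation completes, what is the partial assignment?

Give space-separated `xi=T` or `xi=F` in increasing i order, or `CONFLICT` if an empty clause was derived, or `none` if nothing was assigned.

unit clause [1] forces x1=T; simplify:
  drop -1 from [-1, -3, -5] -> [-3, -5]
  drop -1 from [-1, 2] -> [2]
  satisfied 1 clause(s); 5 remain; assigned so far: [1]
unit clause [2] forces x2=T; simplify:
  drop -2 from [6, -3, -2] -> [6, -3]
  drop -2 from [-6, -2, 5] -> [-6, 5]
  satisfied 1 clause(s); 4 remain; assigned so far: [1, 2]
unit clause [-6] forces x6=F; simplify:
  drop 6 from [6, -3] -> [-3]
  satisfied 2 clause(s); 2 remain; assigned so far: [1, 2, 6]
unit clause [-3] forces x3=F; simplify:
  satisfied 2 clause(s); 0 remain; assigned so far: [1, 2, 3, 6]

Answer: x1=T x2=T x3=F x6=F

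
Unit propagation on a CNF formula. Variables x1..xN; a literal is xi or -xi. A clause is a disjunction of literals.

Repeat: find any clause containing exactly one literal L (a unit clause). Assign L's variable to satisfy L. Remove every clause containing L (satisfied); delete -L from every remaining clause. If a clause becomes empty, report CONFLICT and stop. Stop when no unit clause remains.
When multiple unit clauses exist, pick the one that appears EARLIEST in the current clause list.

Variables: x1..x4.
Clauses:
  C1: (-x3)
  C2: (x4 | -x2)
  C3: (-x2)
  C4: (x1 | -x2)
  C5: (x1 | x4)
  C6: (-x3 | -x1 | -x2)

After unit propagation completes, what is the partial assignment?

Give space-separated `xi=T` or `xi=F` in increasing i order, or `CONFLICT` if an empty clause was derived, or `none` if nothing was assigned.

unit clause [-3] forces x3=F; simplify:
  satisfied 2 clause(s); 4 remain; assigned so far: [3]
unit clause [-2] forces x2=F; simplify:
  satisfied 3 clause(s); 1 remain; assigned so far: [2, 3]

Answer: x2=F x3=F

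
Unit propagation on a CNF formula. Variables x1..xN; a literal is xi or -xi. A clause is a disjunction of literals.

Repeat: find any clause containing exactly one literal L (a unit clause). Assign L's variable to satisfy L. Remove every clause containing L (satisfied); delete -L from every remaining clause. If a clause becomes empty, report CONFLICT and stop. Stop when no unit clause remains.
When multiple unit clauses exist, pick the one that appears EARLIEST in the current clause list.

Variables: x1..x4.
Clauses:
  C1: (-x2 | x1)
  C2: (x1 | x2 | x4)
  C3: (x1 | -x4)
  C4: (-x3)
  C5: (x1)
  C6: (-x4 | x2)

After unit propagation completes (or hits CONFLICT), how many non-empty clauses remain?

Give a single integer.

unit clause [-3] forces x3=F; simplify:
  satisfied 1 clause(s); 5 remain; assigned so far: [3]
unit clause [1] forces x1=T; simplify:
  satisfied 4 clause(s); 1 remain; assigned so far: [1, 3]

Answer: 1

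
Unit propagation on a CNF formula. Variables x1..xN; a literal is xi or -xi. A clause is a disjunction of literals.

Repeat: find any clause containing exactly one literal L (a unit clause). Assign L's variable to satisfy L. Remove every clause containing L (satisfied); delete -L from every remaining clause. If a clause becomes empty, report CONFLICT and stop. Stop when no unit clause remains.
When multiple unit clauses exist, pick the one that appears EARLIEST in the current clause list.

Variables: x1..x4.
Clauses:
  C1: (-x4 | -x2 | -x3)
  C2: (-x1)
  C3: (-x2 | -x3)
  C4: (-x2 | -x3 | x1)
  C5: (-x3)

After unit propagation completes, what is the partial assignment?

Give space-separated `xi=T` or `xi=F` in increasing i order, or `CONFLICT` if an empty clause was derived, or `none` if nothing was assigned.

Answer: x1=F x3=F

Derivation:
unit clause [-1] forces x1=F; simplify:
  drop 1 from [-2, -3, 1] -> [-2, -3]
  satisfied 1 clause(s); 4 remain; assigned so far: [1]
unit clause [-3] forces x3=F; simplify:
  satisfied 4 clause(s); 0 remain; assigned so far: [1, 3]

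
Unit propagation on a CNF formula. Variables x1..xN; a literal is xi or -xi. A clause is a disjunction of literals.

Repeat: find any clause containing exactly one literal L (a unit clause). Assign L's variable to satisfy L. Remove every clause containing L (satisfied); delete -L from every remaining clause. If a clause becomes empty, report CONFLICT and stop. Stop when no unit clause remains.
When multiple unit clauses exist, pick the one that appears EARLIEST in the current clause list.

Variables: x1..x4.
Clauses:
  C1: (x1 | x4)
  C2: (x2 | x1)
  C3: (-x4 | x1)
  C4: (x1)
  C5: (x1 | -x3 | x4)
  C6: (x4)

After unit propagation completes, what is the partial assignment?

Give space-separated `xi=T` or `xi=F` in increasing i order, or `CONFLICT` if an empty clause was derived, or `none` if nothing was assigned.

unit clause [1] forces x1=T; simplify:
  satisfied 5 clause(s); 1 remain; assigned so far: [1]
unit clause [4] forces x4=T; simplify:
  satisfied 1 clause(s); 0 remain; assigned so far: [1, 4]

Answer: x1=T x4=T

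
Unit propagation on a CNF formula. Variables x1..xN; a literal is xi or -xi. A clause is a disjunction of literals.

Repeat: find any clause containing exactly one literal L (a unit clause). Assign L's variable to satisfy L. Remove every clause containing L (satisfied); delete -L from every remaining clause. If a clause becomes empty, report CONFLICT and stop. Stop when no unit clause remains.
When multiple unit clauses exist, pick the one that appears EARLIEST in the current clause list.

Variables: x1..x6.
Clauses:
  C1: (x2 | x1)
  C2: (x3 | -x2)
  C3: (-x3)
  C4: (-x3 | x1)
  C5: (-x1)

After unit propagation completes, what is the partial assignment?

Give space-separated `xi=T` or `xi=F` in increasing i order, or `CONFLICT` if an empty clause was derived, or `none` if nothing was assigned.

Answer: CONFLICT

Derivation:
unit clause [-3] forces x3=F; simplify:
  drop 3 from [3, -2] -> [-2]
  satisfied 2 clause(s); 3 remain; assigned so far: [3]
unit clause [-2] forces x2=F; simplify:
  drop 2 from [2, 1] -> [1]
  satisfied 1 clause(s); 2 remain; assigned so far: [2, 3]
unit clause [1] forces x1=T; simplify:
  drop -1 from [-1] -> [] (empty!)
  satisfied 1 clause(s); 1 remain; assigned so far: [1, 2, 3]
CONFLICT (empty clause)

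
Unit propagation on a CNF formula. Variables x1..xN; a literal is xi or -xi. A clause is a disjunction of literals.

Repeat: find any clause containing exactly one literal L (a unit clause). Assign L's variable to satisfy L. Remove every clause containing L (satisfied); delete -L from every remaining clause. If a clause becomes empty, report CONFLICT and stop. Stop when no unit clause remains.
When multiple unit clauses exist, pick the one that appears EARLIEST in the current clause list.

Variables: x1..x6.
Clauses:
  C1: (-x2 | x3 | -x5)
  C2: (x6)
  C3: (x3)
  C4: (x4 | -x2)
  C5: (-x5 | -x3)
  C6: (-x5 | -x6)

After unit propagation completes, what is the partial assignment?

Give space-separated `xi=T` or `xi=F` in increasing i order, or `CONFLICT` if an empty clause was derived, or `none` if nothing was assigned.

Answer: x3=T x5=F x6=T

Derivation:
unit clause [6] forces x6=T; simplify:
  drop -6 from [-5, -6] -> [-5]
  satisfied 1 clause(s); 5 remain; assigned so far: [6]
unit clause [3] forces x3=T; simplify:
  drop -3 from [-5, -3] -> [-5]
  satisfied 2 clause(s); 3 remain; assigned so far: [3, 6]
unit clause [-5] forces x5=F; simplify:
  satisfied 2 clause(s); 1 remain; assigned so far: [3, 5, 6]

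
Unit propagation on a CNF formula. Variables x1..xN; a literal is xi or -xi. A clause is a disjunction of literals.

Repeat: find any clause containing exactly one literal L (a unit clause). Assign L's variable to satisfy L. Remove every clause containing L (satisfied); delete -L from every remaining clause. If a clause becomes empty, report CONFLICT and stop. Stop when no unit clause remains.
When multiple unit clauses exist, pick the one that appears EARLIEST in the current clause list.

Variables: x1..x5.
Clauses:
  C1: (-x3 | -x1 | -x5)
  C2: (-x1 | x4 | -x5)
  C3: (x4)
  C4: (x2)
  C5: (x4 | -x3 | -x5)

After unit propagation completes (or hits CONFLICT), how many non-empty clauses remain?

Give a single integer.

Answer: 1

Derivation:
unit clause [4] forces x4=T; simplify:
  satisfied 3 clause(s); 2 remain; assigned so far: [4]
unit clause [2] forces x2=T; simplify:
  satisfied 1 clause(s); 1 remain; assigned so far: [2, 4]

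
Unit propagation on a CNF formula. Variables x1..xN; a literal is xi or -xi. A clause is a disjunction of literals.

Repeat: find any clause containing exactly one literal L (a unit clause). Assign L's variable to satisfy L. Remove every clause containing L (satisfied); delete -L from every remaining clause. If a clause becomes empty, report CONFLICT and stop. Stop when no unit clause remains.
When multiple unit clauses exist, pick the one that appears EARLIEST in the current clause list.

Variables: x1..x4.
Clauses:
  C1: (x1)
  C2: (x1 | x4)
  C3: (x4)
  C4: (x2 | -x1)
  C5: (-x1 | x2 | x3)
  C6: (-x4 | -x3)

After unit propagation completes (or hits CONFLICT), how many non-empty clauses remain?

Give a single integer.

unit clause [1] forces x1=T; simplify:
  drop -1 from [2, -1] -> [2]
  drop -1 from [-1, 2, 3] -> [2, 3]
  satisfied 2 clause(s); 4 remain; assigned so far: [1]
unit clause [4] forces x4=T; simplify:
  drop -4 from [-4, -3] -> [-3]
  satisfied 1 clause(s); 3 remain; assigned so far: [1, 4]
unit clause [2] forces x2=T; simplify:
  satisfied 2 clause(s); 1 remain; assigned so far: [1, 2, 4]
unit clause [-3] forces x3=F; simplify:
  satisfied 1 clause(s); 0 remain; assigned so far: [1, 2, 3, 4]

Answer: 0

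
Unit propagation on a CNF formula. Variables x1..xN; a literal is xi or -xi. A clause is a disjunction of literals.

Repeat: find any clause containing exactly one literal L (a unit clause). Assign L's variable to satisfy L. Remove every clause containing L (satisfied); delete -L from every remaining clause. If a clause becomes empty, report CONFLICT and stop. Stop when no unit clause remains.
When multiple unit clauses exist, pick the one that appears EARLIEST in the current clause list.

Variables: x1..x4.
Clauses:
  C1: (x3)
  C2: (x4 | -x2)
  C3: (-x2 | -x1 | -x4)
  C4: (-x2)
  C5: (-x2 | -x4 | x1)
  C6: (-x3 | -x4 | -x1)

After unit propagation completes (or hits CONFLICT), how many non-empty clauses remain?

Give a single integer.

unit clause [3] forces x3=T; simplify:
  drop -3 from [-3, -4, -1] -> [-4, -1]
  satisfied 1 clause(s); 5 remain; assigned so far: [3]
unit clause [-2] forces x2=F; simplify:
  satisfied 4 clause(s); 1 remain; assigned so far: [2, 3]

Answer: 1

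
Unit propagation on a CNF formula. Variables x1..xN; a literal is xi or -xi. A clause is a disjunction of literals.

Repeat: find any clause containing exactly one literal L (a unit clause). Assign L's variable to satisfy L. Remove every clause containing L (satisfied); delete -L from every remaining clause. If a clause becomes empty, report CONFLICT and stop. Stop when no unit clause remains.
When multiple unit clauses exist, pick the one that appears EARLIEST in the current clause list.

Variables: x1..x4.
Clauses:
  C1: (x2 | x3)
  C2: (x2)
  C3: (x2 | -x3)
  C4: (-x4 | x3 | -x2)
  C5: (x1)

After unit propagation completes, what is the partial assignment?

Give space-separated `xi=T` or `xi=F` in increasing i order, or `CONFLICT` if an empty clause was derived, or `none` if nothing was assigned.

Answer: x1=T x2=T

Derivation:
unit clause [2] forces x2=T; simplify:
  drop -2 from [-4, 3, -2] -> [-4, 3]
  satisfied 3 clause(s); 2 remain; assigned so far: [2]
unit clause [1] forces x1=T; simplify:
  satisfied 1 clause(s); 1 remain; assigned so far: [1, 2]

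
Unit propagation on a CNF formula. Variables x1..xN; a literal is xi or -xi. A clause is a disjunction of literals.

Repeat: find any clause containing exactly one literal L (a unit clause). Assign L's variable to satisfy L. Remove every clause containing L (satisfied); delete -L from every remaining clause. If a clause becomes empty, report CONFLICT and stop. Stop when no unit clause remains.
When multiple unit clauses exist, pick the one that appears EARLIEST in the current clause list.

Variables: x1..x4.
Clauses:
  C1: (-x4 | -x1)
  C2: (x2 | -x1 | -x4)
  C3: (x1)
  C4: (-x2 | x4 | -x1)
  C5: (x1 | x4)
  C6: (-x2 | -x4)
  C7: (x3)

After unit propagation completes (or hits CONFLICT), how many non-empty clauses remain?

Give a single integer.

Answer: 0

Derivation:
unit clause [1] forces x1=T; simplify:
  drop -1 from [-4, -1] -> [-4]
  drop -1 from [2, -1, -4] -> [2, -4]
  drop -1 from [-2, 4, -1] -> [-2, 4]
  satisfied 2 clause(s); 5 remain; assigned so far: [1]
unit clause [-4] forces x4=F; simplify:
  drop 4 from [-2, 4] -> [-2]
  satisfied 3 clause(s); 2 remain; assigned so far: [1, 4]
unit clause [-2] forces x2=F; simplify:
  satisfied 1 clause(s); 1 remain; assigned so far: [1, 2, 4]
unit clause [3] forces x3=T; simplify:
  satisfied 1 clause(s); 0 remain; assigned so far: [1, 2, 3, 4]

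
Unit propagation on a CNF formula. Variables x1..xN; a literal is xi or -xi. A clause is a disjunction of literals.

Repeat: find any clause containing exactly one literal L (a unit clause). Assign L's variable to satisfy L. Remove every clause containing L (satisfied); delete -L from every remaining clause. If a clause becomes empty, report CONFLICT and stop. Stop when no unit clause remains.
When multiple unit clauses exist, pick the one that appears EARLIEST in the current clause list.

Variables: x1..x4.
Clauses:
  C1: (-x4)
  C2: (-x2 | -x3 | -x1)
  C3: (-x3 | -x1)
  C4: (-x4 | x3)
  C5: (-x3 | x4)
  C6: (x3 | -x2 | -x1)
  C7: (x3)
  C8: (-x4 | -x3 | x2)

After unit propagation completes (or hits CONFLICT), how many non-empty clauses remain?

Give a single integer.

unit clause [-4] forces x4=F; simplify:
  drop 4 from [-3, 4] -> [-3]
  satisfied 3 clause(s); 5 remain; assigned so far: [4]
unit clause [-3] forces x3=F; simplify:
  drop 3 from [3, -2, -1] -> [-2, -1]
  drop 3 from [3] -> [] (empty!)
  satisfied 3 clause(s); 2 remain; assigned so far: [3, 4]
CONFLICT (empty clause)

Answer: 1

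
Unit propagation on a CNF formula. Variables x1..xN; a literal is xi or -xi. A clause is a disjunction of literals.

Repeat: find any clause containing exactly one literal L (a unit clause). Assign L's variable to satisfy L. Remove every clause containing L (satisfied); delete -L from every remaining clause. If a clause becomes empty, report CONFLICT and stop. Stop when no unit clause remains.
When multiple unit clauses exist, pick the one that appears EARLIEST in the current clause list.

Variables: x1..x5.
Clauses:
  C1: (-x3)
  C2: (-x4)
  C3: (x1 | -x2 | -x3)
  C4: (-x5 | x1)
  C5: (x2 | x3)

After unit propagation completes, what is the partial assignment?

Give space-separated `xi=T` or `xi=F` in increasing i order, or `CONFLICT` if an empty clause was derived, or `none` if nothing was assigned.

unit clause [-3] forces x3=F; simplify:
  drop 3 from [2, 3] -> [2]
  satisfied 2 clause(s); 3 remain; assigned so far: [3]
unit clause [-4] forces x4=F; simplify:
  satisfied 1 clause(s); 2 remain; assigned so far: [3, 4]
unit clause [2] forces x2=T; simplify:
  satisfied 1 clause(s); 1 remain; assigned so far: [2, 3, 4]

Answer: x2=T x3=F x4=F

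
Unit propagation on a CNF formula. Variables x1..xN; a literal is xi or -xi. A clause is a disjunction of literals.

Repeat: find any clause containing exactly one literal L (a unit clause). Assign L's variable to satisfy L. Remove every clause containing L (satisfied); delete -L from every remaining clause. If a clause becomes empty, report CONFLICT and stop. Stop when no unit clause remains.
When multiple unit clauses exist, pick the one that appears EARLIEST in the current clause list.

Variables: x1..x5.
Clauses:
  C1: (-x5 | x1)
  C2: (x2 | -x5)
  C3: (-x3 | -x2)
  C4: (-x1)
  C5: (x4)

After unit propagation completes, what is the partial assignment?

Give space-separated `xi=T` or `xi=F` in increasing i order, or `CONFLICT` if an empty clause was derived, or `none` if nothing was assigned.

Answer: x1=F x4=T x5=F

Derivation:
unit clause [-1] forces x1=F; simplify:
  drop 1 from [-5, 1] -> [-5]
  satisfied 1 clause(s); 4 remain; assigned so far: [1]
unit clause [-5] forces x5=F; simplify:
  satisfied 2 clause(s); 2 remain; assigned so far: [1, 5]
unit clause [4] forces x4=T; simplify:
  satisfied 1 clause(s); 1 remain; assigned so far: [1, 4, 5]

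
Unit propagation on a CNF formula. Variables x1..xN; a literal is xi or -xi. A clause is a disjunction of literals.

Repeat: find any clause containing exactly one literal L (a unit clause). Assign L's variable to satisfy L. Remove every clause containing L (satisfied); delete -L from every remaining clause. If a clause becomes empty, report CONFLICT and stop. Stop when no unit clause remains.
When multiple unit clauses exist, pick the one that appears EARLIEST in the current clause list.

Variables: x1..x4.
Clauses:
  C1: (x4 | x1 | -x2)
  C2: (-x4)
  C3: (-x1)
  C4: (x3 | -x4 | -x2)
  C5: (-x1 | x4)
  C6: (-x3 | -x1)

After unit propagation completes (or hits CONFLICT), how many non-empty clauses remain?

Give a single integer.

Answer: 0

Derivation:
unit clause [-4] forces x4=F; simplify:
  drop 4 from [4, 1, -2] -> [1, -2]
  drop 4 from [-1, 4] -> [-1]
  satisfied 2 clause(s); 4 remain; assigned so far: [4]
unit clause [-1] forces x1=F; simplify:
  drop 1 from [1, -2] -> [-2]
  satisfied 3 clause(s); 1 remain; assigned so far: [1, 4]
unit clause [-2] forces x2=F; simplify:
  satisfied 1 clause(s); 0 remain; assigned so far: [1, 2, 4]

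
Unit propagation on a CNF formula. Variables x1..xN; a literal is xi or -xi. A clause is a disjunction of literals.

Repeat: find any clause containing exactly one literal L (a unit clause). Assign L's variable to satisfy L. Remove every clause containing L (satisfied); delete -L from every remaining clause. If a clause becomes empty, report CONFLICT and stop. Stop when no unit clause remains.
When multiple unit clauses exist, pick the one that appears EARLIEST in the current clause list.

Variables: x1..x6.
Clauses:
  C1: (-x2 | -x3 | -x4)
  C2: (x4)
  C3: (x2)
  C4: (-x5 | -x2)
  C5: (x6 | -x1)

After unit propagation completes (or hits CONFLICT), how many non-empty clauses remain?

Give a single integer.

unit clause [4] forces x4=T; simplify:
  drop -4 from [-2, -3, -4] -> [-2, -3]
  satisfied 1 clause(s); 4 remain; assigned so far: [4]
unit clause [2] forces x2=T; simplify:
  drop -2 from [-2, -3] -> [-3]
  drop -2 from [-5, -2] -> [-5]
  satisfied 1 clause(s); 3 remain; assigned so far: [2, 4]
unit clause [-3] forces x3=F; simplify:
  satisfied 1 clause(s); 2 remain; assigned so far: [2, 3, 4]
unit clause [-5] forces x5=F; simplify:
  satisfied 1 clause(s); 1 remain; assigned so far: [2, 3, 4, 5]

Answer: 1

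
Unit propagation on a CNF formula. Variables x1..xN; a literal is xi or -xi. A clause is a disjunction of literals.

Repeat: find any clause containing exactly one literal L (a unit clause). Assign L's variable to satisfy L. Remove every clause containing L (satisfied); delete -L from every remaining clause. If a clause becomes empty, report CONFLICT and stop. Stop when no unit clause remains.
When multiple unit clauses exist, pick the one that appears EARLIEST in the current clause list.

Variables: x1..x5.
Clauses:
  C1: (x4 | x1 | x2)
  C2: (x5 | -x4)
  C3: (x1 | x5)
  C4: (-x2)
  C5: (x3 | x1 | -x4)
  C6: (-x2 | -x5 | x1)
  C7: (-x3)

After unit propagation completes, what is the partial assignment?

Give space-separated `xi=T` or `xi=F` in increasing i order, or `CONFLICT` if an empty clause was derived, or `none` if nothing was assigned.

unit clause [-2] forces x2=F; simplify:
  drop 2 from [4, 1, 2] -> [4, 1]
  satisfied 2 clause(s); 5 remain; assigned so far: [2]
unit clause [-3] forces x3=F; simplify:
  drop 3 from [3, 1, -4] -> [1, -4]
  satisfied 1 clause(s); 4 remain; assigned so far: [2, 3]

Answer: x2=F x3=F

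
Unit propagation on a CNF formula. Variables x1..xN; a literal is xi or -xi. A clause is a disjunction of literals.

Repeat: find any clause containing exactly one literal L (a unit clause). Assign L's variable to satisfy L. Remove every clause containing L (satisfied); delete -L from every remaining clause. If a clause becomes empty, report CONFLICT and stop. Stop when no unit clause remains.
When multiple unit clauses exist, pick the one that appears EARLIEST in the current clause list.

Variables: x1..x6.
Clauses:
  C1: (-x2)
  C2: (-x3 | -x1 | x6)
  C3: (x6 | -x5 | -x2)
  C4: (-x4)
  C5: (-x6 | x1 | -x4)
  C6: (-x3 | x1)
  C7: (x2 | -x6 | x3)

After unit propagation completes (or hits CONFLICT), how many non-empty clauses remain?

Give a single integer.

Answer: 3

Derivation:
unit clause [-2] forces x2=F; simplify:
  drop 2 from [2, -6, 3] -> [-6, 3]
  satisfied 2 clause(s); 5 remain; assigned so far: [2]
unit clause [-4] forces x4=F; simplify:
  satisfied 2 clause(s); 3 remain; assigned so far: [2, 4]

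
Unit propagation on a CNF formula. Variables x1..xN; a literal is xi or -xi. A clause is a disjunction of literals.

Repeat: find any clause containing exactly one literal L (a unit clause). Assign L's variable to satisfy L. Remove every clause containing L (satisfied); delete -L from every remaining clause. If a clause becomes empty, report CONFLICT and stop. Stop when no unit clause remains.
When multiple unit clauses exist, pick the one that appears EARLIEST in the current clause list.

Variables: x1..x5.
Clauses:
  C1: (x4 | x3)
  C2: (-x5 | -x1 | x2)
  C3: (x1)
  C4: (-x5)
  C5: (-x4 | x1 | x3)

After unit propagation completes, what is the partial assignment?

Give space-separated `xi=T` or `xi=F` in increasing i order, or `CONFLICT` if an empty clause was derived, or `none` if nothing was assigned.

Answer: x1=T x5=F

Derivation:
unit clause [1] forces x1=T; simplify:
  drop -1 from [-5, -1, 2] -> [-5, 2]
  satisfied 2 clause(s); 3 remain; assigned so far: [1]
unit clause [-5] forces x5=F; simplify:
  satisfied 2 clause(s); 1 remain; assigned so far: [1, 5]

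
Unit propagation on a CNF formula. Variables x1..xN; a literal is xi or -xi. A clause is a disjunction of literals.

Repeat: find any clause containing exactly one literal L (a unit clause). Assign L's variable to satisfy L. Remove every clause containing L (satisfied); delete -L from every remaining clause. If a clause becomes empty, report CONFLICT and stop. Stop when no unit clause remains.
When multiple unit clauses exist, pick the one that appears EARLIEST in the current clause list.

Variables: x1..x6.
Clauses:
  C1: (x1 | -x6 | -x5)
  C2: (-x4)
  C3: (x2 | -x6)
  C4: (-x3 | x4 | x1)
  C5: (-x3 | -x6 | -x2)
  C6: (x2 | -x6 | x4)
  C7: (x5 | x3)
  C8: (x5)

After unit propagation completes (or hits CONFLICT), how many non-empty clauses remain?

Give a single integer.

Answer: 5

Derivation:
unit clause [-4] forces x4=F; simplify:
  drop 4 from [-3, 4, 1] -> [-3, 1]
  drop 4 from [2, -6, 4] -> [2, -6]
  satisfied 1 clause(s); 7 remain; assigned so far: [4]
unit clause [5] forces x5=T; simplify:
  drop -5 from [1, -6, -5] -> [1, -6]
  satisfied 2 clause(s); 5 remain; assigned so far: [4, 5]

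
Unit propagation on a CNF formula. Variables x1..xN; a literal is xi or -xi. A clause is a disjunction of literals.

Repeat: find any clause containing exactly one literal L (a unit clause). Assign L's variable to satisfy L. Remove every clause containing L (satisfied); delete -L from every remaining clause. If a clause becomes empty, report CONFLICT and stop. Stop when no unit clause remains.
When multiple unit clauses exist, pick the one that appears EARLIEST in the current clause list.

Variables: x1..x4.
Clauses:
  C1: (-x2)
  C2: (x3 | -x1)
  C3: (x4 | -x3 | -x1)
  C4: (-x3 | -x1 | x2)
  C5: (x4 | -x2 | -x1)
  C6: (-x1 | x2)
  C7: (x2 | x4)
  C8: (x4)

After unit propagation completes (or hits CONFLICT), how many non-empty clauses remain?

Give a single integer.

Answer: 0

Derivation:
unit clause [-2] forces x2=F; simplify:
  drop 2 from [-3, -1, 2] -> [-3, -1]
  drop 2 from [-1, 2] -> [-1]
  drop 2 from [2, 4] -> [4]
  satisfied 2 clause(s); 6 remain; assigned so far: [2]
unit clause [-1] forces x1=F; simplify:
  satisfied 4 clause(s); 2 remain; assigned so far: [1, 2]
unit clause [4] forces x4=T; simplify:
  satisfied 2 clause(s); 0 remain; assigned so far: [1, 2, 4]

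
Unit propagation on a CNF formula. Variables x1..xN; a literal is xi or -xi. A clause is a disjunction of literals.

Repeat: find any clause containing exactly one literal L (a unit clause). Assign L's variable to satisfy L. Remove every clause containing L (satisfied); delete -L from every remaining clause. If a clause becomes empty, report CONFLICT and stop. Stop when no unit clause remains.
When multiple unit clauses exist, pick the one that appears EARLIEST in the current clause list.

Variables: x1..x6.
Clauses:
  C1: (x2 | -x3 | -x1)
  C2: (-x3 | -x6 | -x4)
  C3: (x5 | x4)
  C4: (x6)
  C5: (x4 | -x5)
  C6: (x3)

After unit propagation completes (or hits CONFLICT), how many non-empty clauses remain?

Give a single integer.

Answer: 1

Derivation:
unit clause [6] forces x6=T; simplify:
  drop -6 from [-3, -6, -4] -> [-3, -4]
  satisfied 1 clause(s); 5 remain; assigned so far: [6]
unit clause [3] forces x3=T; simplify:
  drop -3 from [2, -3, -1] -> [2, -1]
  drop -3 from [-3, -4] -> [-4]
  satisfied 1 clause(s); 4 remain; assigned so far: [3, 6]
unit clause [-4] forces x4=F; simplify:
  drop 4 from [5, 4] -> [5]
  drop 4 from [4, -5] -> [-5]
  satisfied 1 clause(s); 3 remain; assigned so far: [3, 4, 6]
unit clause [5] forces x5=T; simplify:
  drop -5 from [-5] -> [] (empty!)
  satisfied 1 clause(s); 2 remain; assigned so far: [3, 4, 5, 6]
CONFLICT (empty clause)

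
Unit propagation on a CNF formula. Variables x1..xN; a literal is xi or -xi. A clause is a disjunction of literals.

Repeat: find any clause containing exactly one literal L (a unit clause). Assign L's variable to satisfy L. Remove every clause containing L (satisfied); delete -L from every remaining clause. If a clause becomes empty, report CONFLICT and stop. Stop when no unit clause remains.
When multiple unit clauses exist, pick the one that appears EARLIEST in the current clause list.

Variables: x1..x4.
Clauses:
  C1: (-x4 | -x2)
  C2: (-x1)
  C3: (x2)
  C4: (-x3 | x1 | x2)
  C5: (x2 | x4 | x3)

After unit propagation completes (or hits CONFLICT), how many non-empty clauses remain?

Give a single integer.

unit clause [-1] forces x1=F; simplify:
  drop 1 from [-3, 1, 2] -> [-3, 2]
  satisfied 1 clause(s); 4 remain; assigned so far: [1]
unit clause [2] forces x2=T; simplify:
  drop -2 from [-4, -2] -> [-4]
  satisfied 3 clause(s); 1 remain; assigned so far: [1, 2]
unit clause [-4] forces x4=F; simplify:
  satisfied 1 clause(s); 0 remain; assigned so far: [1, 2, 4]

Answer: 0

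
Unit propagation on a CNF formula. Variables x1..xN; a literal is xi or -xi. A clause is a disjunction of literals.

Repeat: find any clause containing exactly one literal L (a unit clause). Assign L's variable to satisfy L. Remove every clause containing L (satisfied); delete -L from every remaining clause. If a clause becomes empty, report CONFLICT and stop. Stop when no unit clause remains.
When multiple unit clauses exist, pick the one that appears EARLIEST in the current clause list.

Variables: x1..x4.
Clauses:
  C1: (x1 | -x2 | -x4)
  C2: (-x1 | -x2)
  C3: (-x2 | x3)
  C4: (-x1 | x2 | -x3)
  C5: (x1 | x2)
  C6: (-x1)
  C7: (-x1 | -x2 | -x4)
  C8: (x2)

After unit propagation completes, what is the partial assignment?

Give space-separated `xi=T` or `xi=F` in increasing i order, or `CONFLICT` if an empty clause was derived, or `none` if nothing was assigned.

Answer: x1=F x2=T x3=T x4=F

Derivation:
unit clause [-1] forces x1=F; simplify:
  drop 1 from [1, -2, -4] -> [-2, -4]
  drop 1 from [1, 2] -> [2]
  satisfied 4 clause(s); 4 remain; assigned so far: [1]
unit clause [2] forces x2=T; simplify:
  drop -2 from [-2, -4] -> [-4]
  drop -2 from [-2, 3] -> [3]
  satisfied 2 clause(s); 2 remain; assigned so far: [1, 2]
unit clause [-4] forces x4=F; simplify:
  satisfied 1 clause(s); 1 remain; assigned so far: [1, 2, 4]
unit clause [3] forces x3=T; simplify:
  satisfied 1 clause(s); 0 remain; assigned so far: [1, 2, 3, 4]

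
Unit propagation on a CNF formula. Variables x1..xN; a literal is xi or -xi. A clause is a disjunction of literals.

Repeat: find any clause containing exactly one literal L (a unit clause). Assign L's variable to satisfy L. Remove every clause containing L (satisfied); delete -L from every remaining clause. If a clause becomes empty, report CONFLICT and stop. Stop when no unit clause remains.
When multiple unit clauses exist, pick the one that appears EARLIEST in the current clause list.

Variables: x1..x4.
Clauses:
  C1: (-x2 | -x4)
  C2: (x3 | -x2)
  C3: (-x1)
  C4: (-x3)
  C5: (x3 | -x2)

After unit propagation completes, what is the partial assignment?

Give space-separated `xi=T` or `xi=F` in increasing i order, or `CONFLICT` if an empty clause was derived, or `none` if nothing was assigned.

Answer: x1=F x2=F x3=F

Derivation:
unit clause [-1] forces x1=F; simplify:
  satisfied 1 clause(s); 4 remain; assigned so far: [1]
unit clause [-3] forces x3=F; simplify:
  drop 3 from [3, -2] -> [-2]
  drop 3 from [3, -2] -> [-2]
  satisfied 1 clause(s); 3 remain; assigned so far: [1, 3]
unit clause [-2] forces x2=F; simplify:
  satisfied 3 clause(s); 0 remain; assigned so far: [1, 2, 3]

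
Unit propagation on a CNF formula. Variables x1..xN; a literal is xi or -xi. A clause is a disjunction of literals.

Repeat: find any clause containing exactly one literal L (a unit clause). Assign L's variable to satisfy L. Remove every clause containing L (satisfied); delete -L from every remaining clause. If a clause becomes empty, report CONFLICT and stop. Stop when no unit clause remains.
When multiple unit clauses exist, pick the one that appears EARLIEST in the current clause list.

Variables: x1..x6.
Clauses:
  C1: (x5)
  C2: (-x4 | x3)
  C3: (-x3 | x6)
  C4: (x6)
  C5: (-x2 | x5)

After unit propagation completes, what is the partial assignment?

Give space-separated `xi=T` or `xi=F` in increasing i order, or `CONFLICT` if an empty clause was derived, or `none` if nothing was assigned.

unit clause [5] forces x5=T; simplify:
  satisfied 2 clause(s); 3 remain; assigned so far: [5]
unit clause [6] forces x6=T; simplify:
  satisfied 2 clause(s); 1 remain; assigned so far: [5, 6]

Answer: x5=T x6=T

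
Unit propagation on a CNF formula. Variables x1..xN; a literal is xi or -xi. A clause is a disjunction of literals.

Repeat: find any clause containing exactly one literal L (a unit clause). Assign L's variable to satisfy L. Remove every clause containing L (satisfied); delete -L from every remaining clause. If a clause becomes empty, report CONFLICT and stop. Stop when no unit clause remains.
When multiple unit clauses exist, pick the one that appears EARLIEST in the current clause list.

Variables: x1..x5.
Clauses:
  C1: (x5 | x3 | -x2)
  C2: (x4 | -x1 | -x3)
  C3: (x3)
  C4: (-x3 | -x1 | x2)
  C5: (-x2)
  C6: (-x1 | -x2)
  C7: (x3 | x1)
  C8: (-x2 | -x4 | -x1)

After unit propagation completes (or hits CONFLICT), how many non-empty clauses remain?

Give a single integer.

Answer: 0

Derivation:
unit clause [3] forces x3=T; simplify:
  drop -3 from [4, -1, -3] -> [4, -1]
  drop -3 from [-3, -1, 2] -> [-1, 2]
  satisfied 3 clause(s); 5 remain; assigned so far: [3]
unit clause [-2] forces x2=F; simplify:
  drop 2 from [-1, 2] -> [-1]
  satisfied 3 clause(s); 2 remain; assigned so far: [2, 3]
unit clause [-1] forces x1=F; simplify:
  satisfied 2 clause(s); 0 remain; assigned so far: [1, 2, 3]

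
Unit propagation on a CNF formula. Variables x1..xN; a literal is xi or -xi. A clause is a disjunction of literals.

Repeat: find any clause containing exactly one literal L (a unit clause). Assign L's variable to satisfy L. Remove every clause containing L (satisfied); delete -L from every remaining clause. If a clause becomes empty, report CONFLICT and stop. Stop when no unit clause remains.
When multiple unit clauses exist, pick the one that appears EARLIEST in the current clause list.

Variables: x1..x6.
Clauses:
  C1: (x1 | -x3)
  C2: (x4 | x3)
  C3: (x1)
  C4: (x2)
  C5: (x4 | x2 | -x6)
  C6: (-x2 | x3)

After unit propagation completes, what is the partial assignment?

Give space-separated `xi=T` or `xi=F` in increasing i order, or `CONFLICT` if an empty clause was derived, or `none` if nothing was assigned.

Answer: x1=T x2=T x3=T

Derivation:
unit clause [1] forces x1=T; simplify:
  satisfied 2 clause(s); 4 remain; assigned so far: [1]
unit clause [2] forces x2=T; simplify:
  drop -2 from [-2, 3] -> [3]
  satisfied 2 clause(s); 2 remain; assigned so far: [1, 2]
unit clause [3] forces x3=T; simplify:
  satisfied 2 clause(s); 0 remain; assigned so far: [1, 2, 3]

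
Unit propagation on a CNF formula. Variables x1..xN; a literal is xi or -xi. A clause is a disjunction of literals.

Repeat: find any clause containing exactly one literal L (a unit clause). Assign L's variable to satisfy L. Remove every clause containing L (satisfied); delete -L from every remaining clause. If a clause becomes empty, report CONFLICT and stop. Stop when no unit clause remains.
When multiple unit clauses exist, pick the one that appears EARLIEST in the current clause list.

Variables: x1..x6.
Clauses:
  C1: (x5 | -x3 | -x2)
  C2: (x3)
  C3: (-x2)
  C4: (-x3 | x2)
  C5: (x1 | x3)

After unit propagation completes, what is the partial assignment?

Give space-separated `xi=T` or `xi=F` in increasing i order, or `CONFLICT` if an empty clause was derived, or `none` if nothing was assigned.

Answer: CONFLICT

Derivation:
unit clause [3] forces x3=T; simplify:
  drop -3 from [5, -3, -2] -> [5, -2]
  drop -3 from [-3, 2] -> [2]
  satisfied 2 clause(s); 3 remain; assigned so far: [3]
unit clause [-2] forces x2=F; simplify:
  drop 2 from [2] -> [] (empty!)
  satisfied 2 clause(s); 1 remain; assigned so far: [2, 3]
CONFLICT (empty clause)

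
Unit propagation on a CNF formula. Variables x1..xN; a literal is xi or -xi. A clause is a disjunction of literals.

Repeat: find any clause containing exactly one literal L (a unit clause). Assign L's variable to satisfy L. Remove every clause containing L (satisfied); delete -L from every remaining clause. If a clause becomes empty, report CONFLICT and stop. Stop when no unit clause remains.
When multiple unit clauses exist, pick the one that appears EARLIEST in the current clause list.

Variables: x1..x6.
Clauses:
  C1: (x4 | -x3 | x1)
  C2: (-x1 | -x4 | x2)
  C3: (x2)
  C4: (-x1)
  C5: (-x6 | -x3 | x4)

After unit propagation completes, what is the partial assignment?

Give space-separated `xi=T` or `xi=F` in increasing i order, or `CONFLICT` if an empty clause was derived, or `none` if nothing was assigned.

Answer: x1=F x2=T

Derivation:
unit clause [2] forces x2=T; simplify:
  satisfied 2 clause(s); 3 remain; assigned so far: [2]
unit clause [-1] forces x1=F; simplify:
  drop 1 from [4, -3, 1] -> [4, -3]
  satisfied 1 clause(s); 2 remain; assigned so far: [1, 2]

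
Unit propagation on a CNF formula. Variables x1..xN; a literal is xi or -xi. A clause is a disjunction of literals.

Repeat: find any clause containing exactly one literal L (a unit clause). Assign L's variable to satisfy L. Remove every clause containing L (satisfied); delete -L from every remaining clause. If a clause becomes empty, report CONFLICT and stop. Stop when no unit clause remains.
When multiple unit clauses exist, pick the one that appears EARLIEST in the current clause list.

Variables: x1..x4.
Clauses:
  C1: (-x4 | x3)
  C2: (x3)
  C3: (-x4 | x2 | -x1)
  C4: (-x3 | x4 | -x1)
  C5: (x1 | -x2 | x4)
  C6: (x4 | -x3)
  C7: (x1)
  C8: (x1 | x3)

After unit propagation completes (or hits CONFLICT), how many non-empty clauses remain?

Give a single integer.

unit clause [3] forces x3=T; simplify:
  drop -3 from [-3, 4, -1] -> [4, -1]
  drop -3 from [4, -3] -> [4]
  satisfied 3 clause(s); 5 remain; assigned so far: [3]
unit clause [4] forces x4=T; simplify:
  drop -4 from [-4, 2, -1] -> [2, -1]
  satisfied 3 clause(s); 2 remain; assigned so far: [3, 4]
unit clause [1] forces x1=T; simplify:
  drop -1 from [2, -1] -> [2]
  satisfied 1 clause(s); 1 remain; assigned so far: [1, 3, 4]
unit clause [2] forces x2=T; simplify:
  satisfied 1 clause(s); 0 remain; assigned so far: [1, 2, 3, 4]

Answer: 0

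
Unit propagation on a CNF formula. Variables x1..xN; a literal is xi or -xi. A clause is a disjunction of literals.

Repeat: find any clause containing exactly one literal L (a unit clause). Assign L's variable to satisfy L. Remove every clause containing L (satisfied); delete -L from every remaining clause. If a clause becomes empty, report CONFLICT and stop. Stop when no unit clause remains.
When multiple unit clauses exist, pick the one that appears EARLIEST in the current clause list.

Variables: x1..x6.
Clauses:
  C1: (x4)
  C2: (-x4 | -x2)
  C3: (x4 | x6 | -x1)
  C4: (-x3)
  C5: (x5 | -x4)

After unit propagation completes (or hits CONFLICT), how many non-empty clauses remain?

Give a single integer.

Answer: 0

Derivation:
unit clause [4] forces x4=T; simplify:
  drop -4 from [-4, -2] -> [-2]
  drop -4 from [5, -4] -> [5]
  satisfied 2 clause(s); 3 remain; assigned so far: [4]
unit clause [-2] forces x2=F; simplify:
  satisfied 1 clause(s); 2 remain; assigned so far: [2, 4]
unit clause [-3] forces x3=F; simplify:
  satisfied 1 clause(s); 1 remain; assigned so far: [2, 3, 4]
unit clause [5] forces x5=T; simplify:
  satisfied 1 clause(s); 0 remain; assigned so far: [2, 3, 4, 5]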